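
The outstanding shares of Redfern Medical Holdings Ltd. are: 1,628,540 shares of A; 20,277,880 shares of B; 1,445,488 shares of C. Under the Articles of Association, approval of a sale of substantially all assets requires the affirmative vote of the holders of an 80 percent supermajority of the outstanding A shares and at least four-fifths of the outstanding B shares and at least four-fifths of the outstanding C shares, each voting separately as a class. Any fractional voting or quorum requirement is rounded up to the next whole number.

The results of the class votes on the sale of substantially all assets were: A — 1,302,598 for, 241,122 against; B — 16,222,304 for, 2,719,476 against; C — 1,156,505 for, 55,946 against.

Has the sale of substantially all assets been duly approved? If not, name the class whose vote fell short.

A: 4/5 of 1628540 = 1302832; 1,302,832 required, 1,302,598 in favor — not approved.
B: 4/5 of 20277880 = 16222304; 16,222,304 required, 16,222,304 in favor — approved.
C: 4/5 of 1445488 = 1156390.40, rounded up to 1156391; 1,156,391 required, 1,156,505 in favor — approved.

Not approved — the A shares did not give the required vote.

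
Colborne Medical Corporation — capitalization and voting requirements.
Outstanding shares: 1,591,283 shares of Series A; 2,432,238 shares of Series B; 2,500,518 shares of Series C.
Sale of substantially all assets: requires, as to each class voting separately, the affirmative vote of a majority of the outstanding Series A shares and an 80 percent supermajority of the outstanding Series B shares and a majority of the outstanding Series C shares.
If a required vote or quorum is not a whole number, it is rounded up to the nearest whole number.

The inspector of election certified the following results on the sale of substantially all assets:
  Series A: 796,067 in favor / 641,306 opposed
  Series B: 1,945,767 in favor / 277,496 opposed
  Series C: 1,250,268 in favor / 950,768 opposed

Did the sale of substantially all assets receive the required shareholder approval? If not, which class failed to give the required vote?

Not approved — the Series B shares did not give the required vote.

Series A: a majority of 1591283 is 795642; 795,642 required, 796,067 in favor — approved.
Series B: 4/5 of 2432238 = 1945790.40, rounded up to 1945791; 1,945,791 required, 1,945,767 in favor — not approved.
Series C: a majority of 2500518 is 1250260; 1,250,260 required, 1,250,268 in favor — approved.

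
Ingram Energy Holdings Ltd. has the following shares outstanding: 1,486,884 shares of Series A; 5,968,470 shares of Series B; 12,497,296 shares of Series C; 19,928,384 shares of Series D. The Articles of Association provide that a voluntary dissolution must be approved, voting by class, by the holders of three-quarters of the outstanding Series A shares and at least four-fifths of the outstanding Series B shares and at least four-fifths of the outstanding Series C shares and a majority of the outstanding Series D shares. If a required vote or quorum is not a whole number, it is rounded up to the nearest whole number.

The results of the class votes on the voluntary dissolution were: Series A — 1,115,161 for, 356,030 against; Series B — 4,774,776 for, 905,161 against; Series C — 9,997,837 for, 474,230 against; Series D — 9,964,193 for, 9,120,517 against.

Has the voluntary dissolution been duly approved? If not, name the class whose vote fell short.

Not approved — the Series A shares did not give the required vote.

Series A: 3/4 of 1486884 = 1115163; 1,115,163 required, 1,115,161 in favor — not approved.
Series B: 4/5 of 5968470 = 4774776; 4,774,776 required, 4,774,776 in favor — approved.
Series C: 4/5 of 12497296 = 9997836.80, rounded up to 9997837; 9,997,837 required, 9,997,837 in favor — approved.
Series D: a majority of 19928384 is 9964193; 9,964,193 required, 9,964,193 in favor — approved.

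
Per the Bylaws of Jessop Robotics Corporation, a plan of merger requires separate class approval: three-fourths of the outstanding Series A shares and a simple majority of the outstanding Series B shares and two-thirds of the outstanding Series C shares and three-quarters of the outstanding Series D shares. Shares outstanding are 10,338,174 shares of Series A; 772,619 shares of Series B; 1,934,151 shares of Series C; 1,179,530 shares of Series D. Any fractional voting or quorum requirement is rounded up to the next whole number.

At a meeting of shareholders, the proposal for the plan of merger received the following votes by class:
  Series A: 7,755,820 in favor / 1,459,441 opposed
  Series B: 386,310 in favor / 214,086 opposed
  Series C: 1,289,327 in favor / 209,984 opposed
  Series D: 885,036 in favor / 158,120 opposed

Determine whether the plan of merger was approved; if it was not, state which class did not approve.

Not approved — the Series C shares did not give the required vote.

Series A: 3/4 of 10338174 = 7753630.50, rounded up to 7753631; 7,753,631 required, 7,755,820 in favor — approved.
Series B: a majority of 772619 is 386310; 386,310 required, 386,310 in favor — approved.
Series C: 2/3 of 1934151 = 1289434; 1,289,434 required, 1,289,327 in favor — not approved.
Series D: 3/4 of 1179530 = 884647.50, rounded up to 884648; 884,648 required, 885,036 in favor — approved.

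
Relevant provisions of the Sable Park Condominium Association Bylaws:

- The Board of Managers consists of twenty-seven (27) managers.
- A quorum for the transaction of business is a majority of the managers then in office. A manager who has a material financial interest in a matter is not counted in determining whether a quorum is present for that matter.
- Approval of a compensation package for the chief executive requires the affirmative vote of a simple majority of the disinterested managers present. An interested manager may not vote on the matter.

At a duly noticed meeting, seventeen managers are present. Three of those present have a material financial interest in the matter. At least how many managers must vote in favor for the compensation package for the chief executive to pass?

8

The compensation package for the chief executive requires a majority of the disinterested managers present (17 − 3 = 14).
A majority of 14 is 8.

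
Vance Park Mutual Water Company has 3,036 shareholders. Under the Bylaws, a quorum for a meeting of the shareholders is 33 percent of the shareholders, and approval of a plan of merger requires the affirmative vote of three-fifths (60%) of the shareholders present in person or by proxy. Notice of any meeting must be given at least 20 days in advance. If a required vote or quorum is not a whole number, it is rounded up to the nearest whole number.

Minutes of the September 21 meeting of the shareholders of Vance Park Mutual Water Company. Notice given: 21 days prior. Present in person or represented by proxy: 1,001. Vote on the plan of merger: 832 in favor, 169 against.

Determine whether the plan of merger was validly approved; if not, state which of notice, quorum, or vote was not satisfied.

Notice: 21 days given; 20 required. Satisfied.
Quorum: 33% of 3,036 = 1,001.88, rounded up to 1,002; 1,001 present. Not satisfied.
Vote: requires three-fifths of those present (1,001); 3/5 of 1001 = 600.60, rounded up to 601, so 601 needed; 832 in favor. Satisfied.

Invalid — quorum requirement not satisfied.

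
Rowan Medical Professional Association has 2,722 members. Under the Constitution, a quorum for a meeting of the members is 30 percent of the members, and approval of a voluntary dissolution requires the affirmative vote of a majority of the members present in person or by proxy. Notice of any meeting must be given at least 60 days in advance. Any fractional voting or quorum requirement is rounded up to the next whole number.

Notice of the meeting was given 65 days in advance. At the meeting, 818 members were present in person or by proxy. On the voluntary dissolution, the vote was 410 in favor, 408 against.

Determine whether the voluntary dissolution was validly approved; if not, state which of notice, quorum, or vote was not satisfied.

Notice: 65 days given; 60 required. Satisfied.
Quorum: 30% of 2,722 = 816.60, rounded up to 817; 818 present. Satisfied.
Vote: requires a majority of those present (818); a majority of 818 is 410, so 410 needed; 410 in favor. Satisfied.

Valid — all requirements satisfied.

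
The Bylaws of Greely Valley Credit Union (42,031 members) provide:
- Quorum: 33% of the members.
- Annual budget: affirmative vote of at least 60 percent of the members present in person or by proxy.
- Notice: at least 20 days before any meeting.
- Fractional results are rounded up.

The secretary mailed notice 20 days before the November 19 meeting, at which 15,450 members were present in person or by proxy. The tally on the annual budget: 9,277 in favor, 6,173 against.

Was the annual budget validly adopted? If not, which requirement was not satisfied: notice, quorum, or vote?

Valid — all requirements satisfied.

Notice: 20 days given; 20 required. Satisfied.
Quorum: 33% of 42,031 = 13,870.23, rounded up to 13,871; 15,450 present. Satisfied.
Vote: requires three-fifths of those present (15,450); 3/5 of 15450 = 9270, so 9,270 needed; 9,277 in favor. Satisfied.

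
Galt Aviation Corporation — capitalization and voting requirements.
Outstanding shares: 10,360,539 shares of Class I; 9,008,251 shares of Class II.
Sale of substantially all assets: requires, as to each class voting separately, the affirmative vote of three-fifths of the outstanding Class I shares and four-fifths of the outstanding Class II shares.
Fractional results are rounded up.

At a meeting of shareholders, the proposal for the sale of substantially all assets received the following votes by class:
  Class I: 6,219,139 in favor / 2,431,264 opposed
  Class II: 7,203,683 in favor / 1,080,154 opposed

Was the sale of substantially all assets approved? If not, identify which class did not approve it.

Not approved — the Class II shares did not give the required vote.

Class I: 3/5 of 10360539 = 6216323.40, rounded up to 6216324; 6,216,324 required, 6,219,139 in favor — approved.
Class II: 4/5 of 9008251 = 7206600.80, rounded up to 7206601; 7,206,601 required, 7,203,683 in favor — not approved.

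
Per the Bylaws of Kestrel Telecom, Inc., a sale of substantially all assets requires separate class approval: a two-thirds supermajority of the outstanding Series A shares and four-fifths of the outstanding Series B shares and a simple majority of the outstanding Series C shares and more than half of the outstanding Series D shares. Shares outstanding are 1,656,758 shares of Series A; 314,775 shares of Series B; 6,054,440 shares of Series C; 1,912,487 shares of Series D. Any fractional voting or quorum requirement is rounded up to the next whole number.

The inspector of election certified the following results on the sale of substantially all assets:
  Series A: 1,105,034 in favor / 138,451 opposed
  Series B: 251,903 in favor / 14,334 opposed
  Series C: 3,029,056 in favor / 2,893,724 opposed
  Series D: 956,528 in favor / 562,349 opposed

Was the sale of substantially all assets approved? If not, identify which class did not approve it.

Approved — every class gave the required vote.

Series A: 2/3 of 1656758 = 1104505.33, rounded up to 1104506; 1,104,506 required, 1,105,034 in favor — approved.
Series B: 4/5 of 314775 = 251820; 251,820 required, 251,903 in favor — approved.
Series C: a majority of 6054440 is 3027221; 3,027,221 required, 3,029,056 in favor — approved.
Series D: a majority of 1912487 is 956244; 956,244 required, 956,528 in favor — approved.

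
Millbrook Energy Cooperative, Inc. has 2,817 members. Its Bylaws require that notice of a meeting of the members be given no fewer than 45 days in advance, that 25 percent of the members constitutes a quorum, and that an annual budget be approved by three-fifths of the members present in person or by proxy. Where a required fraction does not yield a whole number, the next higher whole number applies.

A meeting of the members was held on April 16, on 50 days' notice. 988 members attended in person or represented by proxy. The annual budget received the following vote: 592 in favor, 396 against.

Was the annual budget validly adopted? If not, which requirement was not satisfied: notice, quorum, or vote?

Notice: 50 days given; 45 required. Satisfied.
Quorum: 25% of 2,817 = 704.25, rounded up to 705; 988 present. Satisfied.
Vote: requires three-fifths of those present (988); 3/5 of 988 = 592.80, rounded up to 593, so 593 needed; 592 in favor. Not satisfied.

Invalid — vote requirement not satisfied.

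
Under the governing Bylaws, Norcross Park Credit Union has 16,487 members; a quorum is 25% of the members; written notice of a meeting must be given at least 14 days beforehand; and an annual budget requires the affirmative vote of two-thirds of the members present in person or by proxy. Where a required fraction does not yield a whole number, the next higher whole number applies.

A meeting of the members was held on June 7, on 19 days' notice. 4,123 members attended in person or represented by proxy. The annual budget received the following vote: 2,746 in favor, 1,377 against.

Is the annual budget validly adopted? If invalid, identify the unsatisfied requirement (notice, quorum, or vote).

Notice: 19 days given; 14 required. Satisfied.
Quorum: 25% of 16,487 = 4,121.75, rounded up to 4,122; 4,123 present. Satisfied.
Vote: requires two-thirds of those present (4,123); 2/3 of 4123 = 2748.67, rounded up to 2749, so 2,749 needed; 2,746 in favor. Not satisfied.

Invalid — vote requirement not satisfied.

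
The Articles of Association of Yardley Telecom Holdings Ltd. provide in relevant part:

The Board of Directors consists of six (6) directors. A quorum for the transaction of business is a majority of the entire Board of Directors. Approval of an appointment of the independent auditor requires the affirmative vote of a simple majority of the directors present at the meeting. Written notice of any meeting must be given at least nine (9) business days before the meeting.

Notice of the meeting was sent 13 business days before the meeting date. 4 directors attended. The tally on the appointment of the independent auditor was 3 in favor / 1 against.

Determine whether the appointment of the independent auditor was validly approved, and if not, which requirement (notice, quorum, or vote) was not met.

Valid — all requirements satisfied.

Notice: 13 business days given; 9 required (13 ≥ 9). Satisfied.
Quorum: 4 present; quorum is 4. Satisfied.
Vote: the appointment of the independent auditor requires a majority of the directors present (4). A majority of 4 is 3, so 3 affirmative votes are needed; 3 voted in favor. Satisfied.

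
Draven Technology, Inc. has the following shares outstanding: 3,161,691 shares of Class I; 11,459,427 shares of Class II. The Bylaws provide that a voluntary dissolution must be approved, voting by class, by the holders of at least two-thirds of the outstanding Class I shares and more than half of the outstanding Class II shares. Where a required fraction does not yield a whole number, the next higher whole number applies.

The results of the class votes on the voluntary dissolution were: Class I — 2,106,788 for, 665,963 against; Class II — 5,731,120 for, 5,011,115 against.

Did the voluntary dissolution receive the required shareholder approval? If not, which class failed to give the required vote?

Not approved — the Class I shares did not give the required vote.

Class I: 2/3 of 3161691 = 2107794; 2,107,794 required, 2,106,788 in favor — not approved.
Class II: a majority of 11459427 is 5729714; 5,729,714 required, 5,731,120 in favor — approved.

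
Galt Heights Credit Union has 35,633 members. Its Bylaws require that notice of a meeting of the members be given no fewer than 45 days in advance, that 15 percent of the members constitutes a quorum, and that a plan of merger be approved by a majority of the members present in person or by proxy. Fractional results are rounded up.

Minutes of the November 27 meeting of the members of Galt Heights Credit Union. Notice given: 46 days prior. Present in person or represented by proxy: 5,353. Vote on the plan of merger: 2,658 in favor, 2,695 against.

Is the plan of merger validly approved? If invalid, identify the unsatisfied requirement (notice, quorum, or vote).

Invalid — vote requirement not satisfied.

Notice: 46 days given; 45 required. Satisfied.
Quorum: 15% of 35,633 = 5,344.95, rounded up to 5,345; 5,353 present. Satisfied.
Vote: requires a majority of those present (5,353); a majority of 5353 is 2677, so 2,677 needed; 2,658 in favor. Not satisfied.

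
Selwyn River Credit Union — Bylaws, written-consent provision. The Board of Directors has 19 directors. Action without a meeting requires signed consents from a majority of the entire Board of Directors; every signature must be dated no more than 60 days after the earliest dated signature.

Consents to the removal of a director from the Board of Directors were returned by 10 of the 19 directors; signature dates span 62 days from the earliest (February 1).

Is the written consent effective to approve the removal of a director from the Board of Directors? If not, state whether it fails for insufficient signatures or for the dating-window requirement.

Signatures required: a majority of 19 — a majority of 19 is 10, so 10 needed; 10 signed. Sufficient.
Dating window: the latest signature is 62 days after the earliest; the limit is 60 days. Outside the window.

Not effective — dating-window requirement not satisfied.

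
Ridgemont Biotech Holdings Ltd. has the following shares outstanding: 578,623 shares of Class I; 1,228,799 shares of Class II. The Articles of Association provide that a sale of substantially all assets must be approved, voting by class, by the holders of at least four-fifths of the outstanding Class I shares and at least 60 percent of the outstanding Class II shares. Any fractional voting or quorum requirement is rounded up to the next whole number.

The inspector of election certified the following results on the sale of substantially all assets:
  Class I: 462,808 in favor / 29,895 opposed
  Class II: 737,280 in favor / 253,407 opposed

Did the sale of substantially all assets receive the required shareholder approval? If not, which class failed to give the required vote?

Class I: 4/5 of 578623 = 462898.40, rounded up to 462899; 462,899 required, 462,808 in favor — not approved.
Class II: 3/5 of 1228799 = 737279.40, rounded up to 737280; 737,280 required, 737,280 in favor — approved.

Not approved — the Class I shares did not give the required vote.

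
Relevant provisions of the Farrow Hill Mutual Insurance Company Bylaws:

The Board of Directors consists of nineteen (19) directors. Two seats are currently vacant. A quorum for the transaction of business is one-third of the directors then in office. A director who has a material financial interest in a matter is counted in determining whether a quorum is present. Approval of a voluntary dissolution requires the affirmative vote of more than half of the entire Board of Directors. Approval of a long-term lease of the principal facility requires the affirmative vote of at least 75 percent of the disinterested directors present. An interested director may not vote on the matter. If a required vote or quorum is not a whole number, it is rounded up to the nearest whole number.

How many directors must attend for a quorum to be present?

1/3 of 17 = 5.67, rounded up to 6.

6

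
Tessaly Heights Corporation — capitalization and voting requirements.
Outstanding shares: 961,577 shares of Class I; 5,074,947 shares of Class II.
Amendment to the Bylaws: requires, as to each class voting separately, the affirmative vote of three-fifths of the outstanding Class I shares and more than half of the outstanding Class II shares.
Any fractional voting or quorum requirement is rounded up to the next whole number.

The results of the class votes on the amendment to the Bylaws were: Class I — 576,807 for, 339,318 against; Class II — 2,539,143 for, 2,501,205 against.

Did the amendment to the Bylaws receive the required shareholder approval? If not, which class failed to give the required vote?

Not approved — the Class I shares did not give the required vote.

Class I: 3/5 of 961577 = 576946.20, rounded up to 576947; 576,947 required, 576,807 in favor — not approved.
Class II: a majority of 5074947 is 2537474; 2,537,474 required, 2,539,143 in favor — approved.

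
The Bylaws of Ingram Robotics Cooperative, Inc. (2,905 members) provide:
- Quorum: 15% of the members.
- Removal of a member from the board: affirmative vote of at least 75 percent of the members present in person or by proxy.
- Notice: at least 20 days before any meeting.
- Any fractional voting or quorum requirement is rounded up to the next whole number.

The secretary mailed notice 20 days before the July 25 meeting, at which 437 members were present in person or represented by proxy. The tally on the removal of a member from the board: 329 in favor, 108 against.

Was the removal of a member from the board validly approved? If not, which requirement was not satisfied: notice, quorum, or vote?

Notice: 20 days given; 20 required. Satisfied.
Quorum: 15% of 2,905 = 435.75, rounded up to 436; 437 present. Satisfied.
Vote: requires three-fourths of those present (437); 3/4 of 437 = 327.75, rounded up to 328, so 328 needed; 329 in favor. Satisfied.

Valid — all requirements satisfied.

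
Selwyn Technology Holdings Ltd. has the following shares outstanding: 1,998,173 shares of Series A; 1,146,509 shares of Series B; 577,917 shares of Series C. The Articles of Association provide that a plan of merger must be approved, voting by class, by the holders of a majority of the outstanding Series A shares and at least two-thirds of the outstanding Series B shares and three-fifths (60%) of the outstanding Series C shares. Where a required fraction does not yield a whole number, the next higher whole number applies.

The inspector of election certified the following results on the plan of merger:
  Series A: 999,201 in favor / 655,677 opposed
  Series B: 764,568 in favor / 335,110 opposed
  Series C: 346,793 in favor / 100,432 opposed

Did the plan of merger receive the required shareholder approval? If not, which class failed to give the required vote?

Series A: a majority of 1998173 is 999087; 999,087 required, 999,201 in favor — approved.
Series B: 2/3 of 1146509 = 764339.33, rounded up to 764340; 764,340 required, 764,568 in favor — approved.
Series C: 3/5 of 577917 = 346750.20, rounded up to 346751; 346,751 required, 346,793 in favor — approved.

Approved — every class gave the required vote.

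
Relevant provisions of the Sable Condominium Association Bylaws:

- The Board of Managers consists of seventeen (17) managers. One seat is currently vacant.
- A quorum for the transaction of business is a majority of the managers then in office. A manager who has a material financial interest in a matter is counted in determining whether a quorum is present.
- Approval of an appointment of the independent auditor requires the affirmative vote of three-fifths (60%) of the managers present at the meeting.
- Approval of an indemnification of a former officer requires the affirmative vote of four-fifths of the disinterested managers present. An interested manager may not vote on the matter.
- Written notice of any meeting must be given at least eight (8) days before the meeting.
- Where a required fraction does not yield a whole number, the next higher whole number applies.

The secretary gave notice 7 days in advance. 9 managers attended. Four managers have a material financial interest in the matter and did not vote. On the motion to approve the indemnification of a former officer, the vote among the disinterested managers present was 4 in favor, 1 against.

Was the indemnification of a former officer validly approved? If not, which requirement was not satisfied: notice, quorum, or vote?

Notice: 7 days given; 8 required (7 < 8). Not satisfied.
Quorum: 9 present (interested managers count toward quorum); quorum is 9. Satisfied.
Vote: the indemnification of a former officer requires four-fifths of the disinterested managers present (9 − 4 = 5). 4/5 of 5 = 4, so 4 affirmative votes are needed; 4 voted in favor. Satisfied.

Invalid — notice requirement not satisfied.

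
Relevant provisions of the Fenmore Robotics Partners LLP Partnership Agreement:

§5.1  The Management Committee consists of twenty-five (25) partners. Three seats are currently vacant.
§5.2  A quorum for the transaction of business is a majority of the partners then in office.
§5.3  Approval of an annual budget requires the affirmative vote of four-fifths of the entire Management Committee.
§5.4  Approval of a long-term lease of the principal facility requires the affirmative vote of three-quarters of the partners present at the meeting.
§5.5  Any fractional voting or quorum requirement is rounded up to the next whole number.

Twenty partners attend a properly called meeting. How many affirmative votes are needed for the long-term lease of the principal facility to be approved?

15

The long-term lease of the principal facility requires three-fourths of the partners present (20).
3/4 of 20 = 15.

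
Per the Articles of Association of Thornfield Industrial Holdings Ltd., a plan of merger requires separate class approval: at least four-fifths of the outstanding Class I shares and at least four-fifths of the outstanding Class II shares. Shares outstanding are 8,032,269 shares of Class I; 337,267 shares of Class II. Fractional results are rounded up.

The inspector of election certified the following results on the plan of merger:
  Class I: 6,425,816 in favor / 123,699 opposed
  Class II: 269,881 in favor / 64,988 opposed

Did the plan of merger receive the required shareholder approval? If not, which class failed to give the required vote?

Class I: 4/5 of 8032269 = 6425815.20, rounded up to 6425816; 6,425,816 required, 6,425,816 in favor — approved.
Class II: 4/5 of 337267 = 269813.60, rounded up to 269814; 269,814 required, 269,881 in favor — approved.

Approved — every class gave the required vote.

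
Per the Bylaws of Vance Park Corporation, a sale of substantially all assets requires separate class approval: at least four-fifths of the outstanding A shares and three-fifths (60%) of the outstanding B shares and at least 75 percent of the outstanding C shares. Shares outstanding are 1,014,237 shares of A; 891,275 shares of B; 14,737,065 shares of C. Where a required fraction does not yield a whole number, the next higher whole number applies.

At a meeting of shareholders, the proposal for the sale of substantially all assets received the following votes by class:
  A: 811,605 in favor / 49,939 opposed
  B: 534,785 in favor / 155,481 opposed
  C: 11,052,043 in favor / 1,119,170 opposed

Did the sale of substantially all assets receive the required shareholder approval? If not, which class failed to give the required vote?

A: 4/5 of 1014237 = 811389.60, rounded up to 811390; 811,390 required, 811,605 in favor — approved.
B: 3/5 of 891275 = 534765; 534,765 required, 534,785 in favor — approved.
C: 3/4 of 14737065 = 11052798.75, rounded up to 11052799; 11,052,799 required, 11,052,043 in favor — not approved.

Not approved — the C shares did not give the required vote.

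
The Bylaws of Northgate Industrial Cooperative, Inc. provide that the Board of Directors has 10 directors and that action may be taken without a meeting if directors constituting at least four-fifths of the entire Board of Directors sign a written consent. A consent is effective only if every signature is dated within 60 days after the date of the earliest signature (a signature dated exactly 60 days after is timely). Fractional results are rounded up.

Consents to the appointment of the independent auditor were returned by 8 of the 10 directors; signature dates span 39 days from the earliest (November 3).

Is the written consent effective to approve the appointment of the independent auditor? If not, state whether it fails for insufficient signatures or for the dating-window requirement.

Effective — both the signature and dating-window requirements are satisfied.

Signatures required: at least four-fifths of 10 — 4/5 of 10 = 8, so 8 needed; 8 signed. Sufficient.
Dating window: the latest signature is 39 days after the earliest; the limit is 60 days. Within the window.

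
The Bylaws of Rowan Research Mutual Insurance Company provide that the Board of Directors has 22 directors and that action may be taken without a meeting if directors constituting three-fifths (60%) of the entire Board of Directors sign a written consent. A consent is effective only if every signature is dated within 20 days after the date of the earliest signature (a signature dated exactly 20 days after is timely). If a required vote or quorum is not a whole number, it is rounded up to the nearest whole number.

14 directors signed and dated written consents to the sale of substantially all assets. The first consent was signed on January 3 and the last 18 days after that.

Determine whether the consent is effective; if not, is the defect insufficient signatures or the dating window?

Effective — both the signature and dating-window requirements are satisfied.

Signatures required: three-fifths (60%) of 22 — 3/5 of 22 = 13.20, rounded up to 14, so 14 needed; 14 signed. Sufficient.
Dating window: the latest signature is 18 days after the earliest; the limit is 20 days. Within the window.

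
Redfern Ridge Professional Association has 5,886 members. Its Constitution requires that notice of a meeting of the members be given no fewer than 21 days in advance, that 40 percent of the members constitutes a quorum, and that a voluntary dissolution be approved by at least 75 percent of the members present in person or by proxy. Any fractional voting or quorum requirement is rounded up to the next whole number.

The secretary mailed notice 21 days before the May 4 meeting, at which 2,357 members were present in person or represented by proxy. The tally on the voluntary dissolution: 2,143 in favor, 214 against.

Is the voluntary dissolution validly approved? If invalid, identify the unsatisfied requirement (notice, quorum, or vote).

Notice: 21 days given; 21 required. Satisfied.
Quorum: 40% of 5,886 = 2,354.40, rounded up to 2,355; 2,357 present. Satisfied.
Vote: requires three-fourths of those present (2,357); 3/4 of 2357 = 1767.75, rounded up to 1768, so 1,768 needed; 2,143 in favor. Satisfied.

Valid — all requirements satisfied.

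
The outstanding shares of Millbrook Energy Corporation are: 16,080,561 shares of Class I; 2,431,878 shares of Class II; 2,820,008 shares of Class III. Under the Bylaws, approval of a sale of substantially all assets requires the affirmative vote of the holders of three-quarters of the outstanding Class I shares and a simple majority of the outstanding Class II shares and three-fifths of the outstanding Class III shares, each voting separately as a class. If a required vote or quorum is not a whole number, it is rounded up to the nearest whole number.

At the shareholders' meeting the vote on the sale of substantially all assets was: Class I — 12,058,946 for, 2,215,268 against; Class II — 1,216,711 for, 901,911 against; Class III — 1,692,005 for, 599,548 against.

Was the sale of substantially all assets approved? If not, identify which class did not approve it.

Class I: 3/4 of 16080561 = 12060420.75, rounded up to 12060421; 12,060,421 required, 12,058,946 in favor — not approved.
Class II: a majority of 2431878 is 1215940; 1,215,940 required, 1,216,711 in favor — approved.
Class III: 3/5 of 2820008 = 1692004.80, rounded up to 1692005; 1,692,005 required, 1,692,005 in favor — approved.

Not approved — the Class I shares did not give the required vote.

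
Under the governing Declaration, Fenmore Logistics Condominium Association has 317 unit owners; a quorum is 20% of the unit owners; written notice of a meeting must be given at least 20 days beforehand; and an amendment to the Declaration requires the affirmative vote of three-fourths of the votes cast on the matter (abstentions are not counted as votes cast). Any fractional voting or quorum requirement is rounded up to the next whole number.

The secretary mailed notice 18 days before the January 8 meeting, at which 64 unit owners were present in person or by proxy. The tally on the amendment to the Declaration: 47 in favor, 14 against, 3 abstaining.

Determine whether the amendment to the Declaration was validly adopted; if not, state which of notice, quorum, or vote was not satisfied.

Invalid — notice requirement not satisfied.

Notice: 18 days given; 20 required. Not satisfied.
Quorum: 20% of 317 = 63.40, rounded up to 64; 64 present. Satisfied.
Vote: requires three-fourths of the votes cast (64 − 3 abstaining = 61); 3/4 of 61 = 45.75, rounded up to 46, so 46 needed; 47 in favor. Satisfied.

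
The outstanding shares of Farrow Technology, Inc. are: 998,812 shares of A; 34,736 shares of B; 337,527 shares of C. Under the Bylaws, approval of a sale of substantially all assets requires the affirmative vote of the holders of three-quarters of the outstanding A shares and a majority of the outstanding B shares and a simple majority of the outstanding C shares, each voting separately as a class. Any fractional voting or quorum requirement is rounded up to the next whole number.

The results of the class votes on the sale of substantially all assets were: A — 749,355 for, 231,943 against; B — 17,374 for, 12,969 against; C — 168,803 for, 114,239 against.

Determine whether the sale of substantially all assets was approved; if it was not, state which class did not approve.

A: 3/4 of 998812 = 749109; 749,109 required, 749,355 in favor — approved.
B: a majority of 34736 is 17369; 17,369 required, 17,374 in favor — approved.
C: a majority of 337527 is 168764; 168,764 required, 168,803 in favor — approved.

Approved — every class gave the required vote.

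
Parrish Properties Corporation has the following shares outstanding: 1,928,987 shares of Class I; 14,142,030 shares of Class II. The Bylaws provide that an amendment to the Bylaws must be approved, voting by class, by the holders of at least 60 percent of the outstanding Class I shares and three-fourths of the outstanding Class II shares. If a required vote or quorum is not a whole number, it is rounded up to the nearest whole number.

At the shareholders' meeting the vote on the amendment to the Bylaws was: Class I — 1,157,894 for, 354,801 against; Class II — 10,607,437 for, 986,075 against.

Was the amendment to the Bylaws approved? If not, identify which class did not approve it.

Approved — every class gave the required vote.

Class I: 3/5 of 1928987 = 1157392.20, rounded up to 1157393; 1,157,393 required, 1,157,894 in favor — approved.
Class II: 3/4 of 14142030 = 10606522.50, rounded up to 10606523; 10,606,523 required, 10,607,437 in favor — approved.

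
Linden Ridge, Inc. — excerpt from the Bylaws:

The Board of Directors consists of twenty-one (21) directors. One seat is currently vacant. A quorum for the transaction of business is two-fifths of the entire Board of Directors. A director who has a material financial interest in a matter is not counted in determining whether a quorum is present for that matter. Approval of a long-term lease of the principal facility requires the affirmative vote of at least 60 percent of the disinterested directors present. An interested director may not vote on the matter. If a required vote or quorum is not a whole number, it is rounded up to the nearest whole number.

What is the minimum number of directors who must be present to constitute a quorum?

2/5 of 21 = 8.40, rounded up to 9.

9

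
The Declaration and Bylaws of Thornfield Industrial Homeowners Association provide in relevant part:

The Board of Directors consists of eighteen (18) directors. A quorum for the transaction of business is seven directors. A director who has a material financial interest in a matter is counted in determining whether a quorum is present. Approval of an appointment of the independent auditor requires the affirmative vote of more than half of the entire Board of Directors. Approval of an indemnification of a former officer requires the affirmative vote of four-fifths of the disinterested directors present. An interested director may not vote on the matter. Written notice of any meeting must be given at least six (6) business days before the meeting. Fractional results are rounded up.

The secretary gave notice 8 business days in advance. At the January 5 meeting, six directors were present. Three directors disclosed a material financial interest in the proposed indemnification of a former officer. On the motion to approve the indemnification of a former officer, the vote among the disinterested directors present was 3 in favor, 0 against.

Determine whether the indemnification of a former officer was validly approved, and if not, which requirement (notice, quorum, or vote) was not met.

Invalid — quorum requirement not satisfied.

Notice: 8 business days given; 6 required (8 ≥ 6). Satisfied.
Quorum: 6 present (interested directors count toward quorum); quorum is 7. Not satisfied.
Vote: the indemnification of a former officer requires four-fifths of the disinterested directors present (6 − 3 = 3). 4/5 of 3 = 2.40, rounded up to 3, so 3 affirmative votes are needed; 3 voted in favor. Satisfied. (Moot — without a quorum no business can be validly transacted.)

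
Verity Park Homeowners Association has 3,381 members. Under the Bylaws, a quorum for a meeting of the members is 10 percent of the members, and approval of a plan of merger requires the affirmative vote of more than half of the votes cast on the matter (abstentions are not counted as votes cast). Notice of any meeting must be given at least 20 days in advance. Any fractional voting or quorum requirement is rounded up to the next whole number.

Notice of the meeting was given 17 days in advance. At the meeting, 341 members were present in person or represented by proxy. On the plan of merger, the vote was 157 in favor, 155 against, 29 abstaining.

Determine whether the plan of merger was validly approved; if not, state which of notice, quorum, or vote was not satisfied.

Invalid — notice requirement not satisfied.

Notice: 17 days given; 20 required. Not satisfied.
Quorum: 10% of 3,381 = 338.10, rounded up to 339; 341 present. Satisfied.
Vote: requires a majority of the votes cast (341 − 29 abstaining = 312); a majority of 312 is 157, so 157 needed; 157 in favor. Satisfied.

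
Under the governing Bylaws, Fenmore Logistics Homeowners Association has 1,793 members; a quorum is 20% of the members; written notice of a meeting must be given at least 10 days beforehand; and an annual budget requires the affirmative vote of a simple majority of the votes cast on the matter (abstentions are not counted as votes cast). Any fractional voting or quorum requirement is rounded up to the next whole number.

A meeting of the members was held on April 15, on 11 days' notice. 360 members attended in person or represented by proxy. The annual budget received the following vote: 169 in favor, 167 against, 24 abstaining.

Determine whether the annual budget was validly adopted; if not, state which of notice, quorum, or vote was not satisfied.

Notice: 11 days given; 10 required. Satisfied.
Quorum: 20% of 1,793 = 358.60, rounded up to 359; 360 present. Satisfied.
Vote: requires a majority of the votes cast (360 − 24 abstaining = 336); a majority of 336 is 169, so 169 needed; 169 in favor. Satisfied.

Valid — all requirements satisfied.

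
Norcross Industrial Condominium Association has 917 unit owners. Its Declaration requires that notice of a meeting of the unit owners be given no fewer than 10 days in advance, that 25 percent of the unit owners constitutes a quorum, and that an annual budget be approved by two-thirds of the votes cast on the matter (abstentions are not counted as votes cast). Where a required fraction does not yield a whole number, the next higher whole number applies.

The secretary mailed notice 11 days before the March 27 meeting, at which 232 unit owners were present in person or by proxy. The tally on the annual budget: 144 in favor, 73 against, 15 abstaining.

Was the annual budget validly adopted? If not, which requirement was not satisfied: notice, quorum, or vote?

Invalid — vote requirement not satisfied.

Notice: 11 days given; 10 required. Satisfied.
Quorum: 25% of 917 = 229.25, rounded up to 230; 232 present. Satisfied.
Vote: requires two-thirds of the votes cast (232 − 15 abstaining = 217); 2/3 of 217 = 144.67, rounded up to 145, so 145 needed; 144 in favor. Not satisfied.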